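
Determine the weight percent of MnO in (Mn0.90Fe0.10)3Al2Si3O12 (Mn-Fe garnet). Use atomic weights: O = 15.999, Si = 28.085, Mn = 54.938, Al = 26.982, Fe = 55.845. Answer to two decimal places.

38.67 wt%

M((Mn0.90Fe0.10)3Al2Si3O12) = 495.293 g/mol; M(MnO) = 70.937 g/mol.
Moles MnO per formula unit = 2.70 Mn ÷ 1 = 2.7000.
MnO fraction = (2.7000 × 70.937) / 495.293 = 191.530/495.293 = 0.3867.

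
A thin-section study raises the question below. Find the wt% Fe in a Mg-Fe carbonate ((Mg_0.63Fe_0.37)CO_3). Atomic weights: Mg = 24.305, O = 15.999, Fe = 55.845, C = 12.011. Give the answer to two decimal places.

Formula mass = 0.63×24.305 + 0.37×55.845 + 1×12.011 + 3×15.999 = 95.983 g/mol, of which 20.663 g is Fe.
So Fe makes up 20.663/95.983 = 0.2153 of the mass, i.e. 21.53%.

21.53 mass %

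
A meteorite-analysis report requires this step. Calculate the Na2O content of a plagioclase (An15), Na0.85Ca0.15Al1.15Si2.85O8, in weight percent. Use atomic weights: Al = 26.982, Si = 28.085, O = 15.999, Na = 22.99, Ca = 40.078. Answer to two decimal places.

9.95 wt%

M(Na0.85Ca0.15Al1.15Si2.85O8) = 264.617 g/mol; M(Na2O) = 61.979 g/mol.
Moles Na2O per formula unit = 0.85 Na ÷ 2 = 0.4250.
Na2O fraction = (0.4250 × 61.979) / 264.617 = 26.341/264.617 = 0.0995.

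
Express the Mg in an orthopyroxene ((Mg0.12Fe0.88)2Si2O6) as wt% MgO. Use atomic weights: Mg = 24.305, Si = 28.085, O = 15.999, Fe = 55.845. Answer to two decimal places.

3.77 wt%

M((Mg0.12Fe0.88)2Si2O6) = 256.284 g/mol; M(MgO) = 40.304 g/mol.
Moles MgO per formula unit = 0.24 Mg ÷ 1 = 0.2400.
MgO fraction = (0.2400 × 40.304) / 256.284 = 9.673/256.284 = 0.0377.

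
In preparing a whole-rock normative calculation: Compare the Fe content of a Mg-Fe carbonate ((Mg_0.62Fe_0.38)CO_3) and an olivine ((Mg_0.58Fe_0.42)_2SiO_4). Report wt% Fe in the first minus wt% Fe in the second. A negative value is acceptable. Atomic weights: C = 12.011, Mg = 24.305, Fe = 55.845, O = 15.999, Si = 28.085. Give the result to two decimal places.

First mineral: 21.221 g Fe in 96.298 g formula = 22.04 wt% Fe.
Second mineral: 46.910 g Fe in 167.185 g formula = 28.06 wt% Fe.
22.04% − 28.06% gives a difference of -6.02 percentage points.

-6.02 percentage points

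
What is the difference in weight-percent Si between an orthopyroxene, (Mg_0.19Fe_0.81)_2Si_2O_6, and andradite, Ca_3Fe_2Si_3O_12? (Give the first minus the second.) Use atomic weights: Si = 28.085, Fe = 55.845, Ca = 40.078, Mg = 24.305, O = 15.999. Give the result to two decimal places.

5.72 percentage points

M((Mg_0.19Fe_0.81)_2Si_2O_6) = 251.869 g/mol, so wt% Si = 56.170/251.869 × 100 = 22.30%.
M(Ca_3Fe_2Si_3O_12) = 508.167 g/mol, so wt% Si = 84.255/508.167 × 100 = 16.58%.
22.30 − 16.58 = 5.72 pp.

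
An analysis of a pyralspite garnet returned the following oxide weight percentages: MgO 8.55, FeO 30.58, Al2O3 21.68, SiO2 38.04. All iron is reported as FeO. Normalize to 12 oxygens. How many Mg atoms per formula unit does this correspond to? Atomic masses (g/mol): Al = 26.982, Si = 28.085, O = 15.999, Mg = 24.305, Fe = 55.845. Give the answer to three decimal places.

MgO (M=40.304): mol = 0.21214; Mg = 0.21214, O = 0.21214.
FeO (M=71.844): mol = 0.42564; Fe = 0.42564, O = 0.42564.
Al2O3 (M=101.961): mol = 0.21263; Al = 0.42526, O = 0.63789.
SiO2 (M=60.083): mol = 0.63312; Si = 0.63312, O = 1.26624.
ΣO = 2.54191; factor = 12/ΣO = 4.72086.
Mg apfu = 0.21214 × 4.72086 = 1.001.

1.001 Mg apfu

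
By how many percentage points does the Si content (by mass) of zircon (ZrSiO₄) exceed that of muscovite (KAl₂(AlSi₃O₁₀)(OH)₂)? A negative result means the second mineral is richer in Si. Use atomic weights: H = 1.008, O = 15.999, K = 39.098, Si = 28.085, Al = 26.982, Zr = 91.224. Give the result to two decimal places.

Si in ZrSiO₄: molar mass 183.305 g/mol; 1×28.085 = 28.085 g → 15.32 wt%.
Si in KAl₂(AlSi₃O₁₀)(OH)₂: molar mass 398.303 g/mol; 3×28.085 = 84.255 g → 21.15 wt%.
Difference = 15.32 − 21.15 = -5.83 percentage points.

-5.83 percentage points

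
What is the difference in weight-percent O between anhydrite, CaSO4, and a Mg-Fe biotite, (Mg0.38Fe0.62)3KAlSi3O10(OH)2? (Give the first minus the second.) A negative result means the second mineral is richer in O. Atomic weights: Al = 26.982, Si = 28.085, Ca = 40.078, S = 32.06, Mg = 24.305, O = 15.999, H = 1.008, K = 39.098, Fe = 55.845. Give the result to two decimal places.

M(CaSO4) = 136.134 g/mol, so wt% O = 63.996/136.134 × 100 = 47.01%.
M((Mg0.38Fe0.62)3KAlSi3O10(OH)2) = 475.918 g/mol, so wt% O = 191.988/475.918 × 100 = 40.34%.
47.01 − 40.34 = 6.67 pp.

6.67 percentage points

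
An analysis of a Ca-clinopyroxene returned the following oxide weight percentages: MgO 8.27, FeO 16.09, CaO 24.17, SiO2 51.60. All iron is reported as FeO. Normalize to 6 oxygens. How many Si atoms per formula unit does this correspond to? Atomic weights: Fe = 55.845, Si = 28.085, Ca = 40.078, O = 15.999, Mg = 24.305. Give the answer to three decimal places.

8.27 wt% MgO ÷ 40.304 g/mol = 0.20519 mol, giving 0.20519 Mg and 0.20519 O.
16.09 wt% FeO ÷ 71.844 g/mol = 0.22396 mol, giving 0.22396 Fe and 0.22396 O.
24.17 wt% CaO ÷ 56.077 g/mol = 0.43101 mol, giving 0.43101 Ca and 0.43101 O.
51.60 wt% SiO2 ÷ 60.083 g/mol = 0.85881 mol, giving 0.85881 Si and 1.71762 O.
Oxygen sums to 2.57778; scaling by 6/2.57778 = 2.32758 puts the formula on 6 O.
Si: 0.85881 × 2.32758 = 1.999 atoms per formula unit.

1.999 Si apfu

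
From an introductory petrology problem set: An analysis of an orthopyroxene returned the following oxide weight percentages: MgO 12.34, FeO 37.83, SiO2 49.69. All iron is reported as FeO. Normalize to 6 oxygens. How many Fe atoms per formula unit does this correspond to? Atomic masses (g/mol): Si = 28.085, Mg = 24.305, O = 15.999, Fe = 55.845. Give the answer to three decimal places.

12.34 wt% MgO ÷ 40.304 g/mol = 0.30617 mol, giving 0.30617 Mg and 0.30617 O.
37.83 wt% FeO ÷ 71.844 g/mol = 0.52656 mol, giving 0.52656 Fe and 0.52656 O.
49.69 wt% SiO2 ÷ 60.083 g/mol = 0.82702 mol, giving 0.82702 Si and 1.65404 O.
Oxygen sums to 2.48677; scaling by 6/2.48677 = 2.41277 puts the formula on 6 O.
Fe: 0.52656 × 2.41277 = 1.270 atoms per formula unit.

1.270 Fe apfu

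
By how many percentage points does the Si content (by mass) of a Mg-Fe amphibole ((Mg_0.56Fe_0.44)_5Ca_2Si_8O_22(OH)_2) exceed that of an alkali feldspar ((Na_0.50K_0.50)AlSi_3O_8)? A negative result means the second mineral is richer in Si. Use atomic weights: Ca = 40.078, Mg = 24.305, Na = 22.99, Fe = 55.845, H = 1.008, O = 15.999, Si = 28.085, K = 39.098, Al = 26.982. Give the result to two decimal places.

-5.69 percentage points

M((Mg_0.56Fe_0.44)_5Ca_2Si_8O_22(OH)_2) = 881.741 g/mol, so wt% Si = 224.680/881.741 × 100 = 25.48%.
M((Na_0.50K_0.50)AlSi_3O_8) = 270.273 g/mol, so wt% Si = 84.255/270.273 × 100 = 31.17%.
25.48 − 31.17 = -5.69 pp.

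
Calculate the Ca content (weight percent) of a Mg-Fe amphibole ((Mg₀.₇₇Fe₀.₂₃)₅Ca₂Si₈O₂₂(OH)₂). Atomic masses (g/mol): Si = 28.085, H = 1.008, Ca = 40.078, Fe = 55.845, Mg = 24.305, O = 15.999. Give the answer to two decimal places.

9.45 weight percent

Formula mass = 3.85·24.305 + 1.15·55.845 + 2·40.078 + 8·28.085 + 24·15.999 + 2·1.008 = 848.624 g/mol, of which 80.156 g is Ca.
So Ca makes up 80.156/848.624 = 0.0945 of the mass, i.e. 9.45%.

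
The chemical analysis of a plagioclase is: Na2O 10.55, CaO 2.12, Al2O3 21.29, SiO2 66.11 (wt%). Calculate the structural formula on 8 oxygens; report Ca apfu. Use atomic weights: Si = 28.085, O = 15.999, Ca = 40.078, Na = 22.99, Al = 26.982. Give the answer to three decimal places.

0.100 Ca apfu

10.55 wt% Na2O ÷ 61.979 g/mol = 0.17022 mol, giving 0.34044 Na and 0.17022 O.
2.12 wt% CaO ÷ 56.077 g/mol = 0.03781 mol, giving 0.03781 Ca and 0.03781 O.
21.29 wt% Al2O3 ÷ 101.961 g/mol = 0.20881 mol, giving 0.41762 Al and 0.62643 O.
66.11 wt% SiO2 ÷ 60.083 g/mol = 1.10031 mol, giving 1.10031 Si and 2.20062 O.
Oxygen sums to 3.03508; scaling by 8/3.03508 = 2.63584 puts the formula on 8 O.
Ca: 0.03781 × 2.63584 = 0.100 atoms per formula unit.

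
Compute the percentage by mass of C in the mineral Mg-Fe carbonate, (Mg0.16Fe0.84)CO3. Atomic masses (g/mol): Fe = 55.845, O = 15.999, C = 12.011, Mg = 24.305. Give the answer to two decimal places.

10.84 wt%

M((Mg0.16Fe0.84)CO3) = 110.807 g/mol.
C contributes 1 × 12.011 = 12.011 g per mole.
12.011/110.807 = 0.1084 → 10.84%.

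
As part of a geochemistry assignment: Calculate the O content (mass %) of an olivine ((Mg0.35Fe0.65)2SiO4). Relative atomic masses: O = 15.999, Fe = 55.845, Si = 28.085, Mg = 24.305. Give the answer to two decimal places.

M((Mg0.35Fe0.65)2SiO4) = 181.693 g/mol.
O contributes 4 × 15.999 = 63.996 g per mole.
63.996/181.693 = 0.3522 → 35.22%.

35.22 mass %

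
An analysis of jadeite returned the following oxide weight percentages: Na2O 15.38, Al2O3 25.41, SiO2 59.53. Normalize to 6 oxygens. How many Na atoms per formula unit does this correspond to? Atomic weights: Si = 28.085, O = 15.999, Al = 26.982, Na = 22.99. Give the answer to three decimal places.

1.000 Na apfu

Na2O: 15.38/61.979 = 0.24815 mol → 0.49630 mol Na, 0.24815 mol O.
Al2O3: 25.41/101.961 = 0.24921 mol → 0.49842 mol Al, 0.74763 mol O.
SiO2: 59.53/60.083 = 0.99080 mol → 0.99080 mol Si, 1.98160 mol O.
Total oxygen = 2.97738 mol. Normalization factor = 6/2.97738 = 2.01519.
Na per 6 O = 0.49630 × 2.01519 = 1.000.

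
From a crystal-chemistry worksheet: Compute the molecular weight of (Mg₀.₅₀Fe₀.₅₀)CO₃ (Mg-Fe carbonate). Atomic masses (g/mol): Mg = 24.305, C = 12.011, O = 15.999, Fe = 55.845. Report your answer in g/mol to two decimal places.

100.08 g/mol

The formula mass is the sum 0.50×24.305 + 0.50×55.845 + 1×12.011 + 3×15.999.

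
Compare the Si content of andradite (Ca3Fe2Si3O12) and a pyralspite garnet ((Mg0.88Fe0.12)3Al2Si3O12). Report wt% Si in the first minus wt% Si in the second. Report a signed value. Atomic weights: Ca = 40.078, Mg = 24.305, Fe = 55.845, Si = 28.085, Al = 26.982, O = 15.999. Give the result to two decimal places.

First mineral: 84.255 g Si in 508.167 g formula = 16.58 wt% Si.
Second mineral: 84.255 g Si in 414.476 g formula = 20.33 wt% Si.
16.58% − 20.33% gives a difference of -3.75 percentage points.

-3.75 percentage points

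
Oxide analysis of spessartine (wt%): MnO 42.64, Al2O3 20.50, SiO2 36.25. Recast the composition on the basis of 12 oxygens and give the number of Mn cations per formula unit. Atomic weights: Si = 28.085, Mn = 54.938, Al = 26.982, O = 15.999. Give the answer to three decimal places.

2.992 Mn apfu

MnO (M=70.937): mol = 0.60110; Mn = 0.60110, O = 0.60110.
Al2O3 (M=101.961): mol = 0.20106; Al = 0.40212, O = 0.60318.
SiO2 (M=60.083): mol = 0.60333; Si = 0.60333, O = 1.20666.
ΣO = 2.41094; factor = 12/ΣO = 4.97731.
Mn apfu = 0.60110 × 4.97731 = 2.992.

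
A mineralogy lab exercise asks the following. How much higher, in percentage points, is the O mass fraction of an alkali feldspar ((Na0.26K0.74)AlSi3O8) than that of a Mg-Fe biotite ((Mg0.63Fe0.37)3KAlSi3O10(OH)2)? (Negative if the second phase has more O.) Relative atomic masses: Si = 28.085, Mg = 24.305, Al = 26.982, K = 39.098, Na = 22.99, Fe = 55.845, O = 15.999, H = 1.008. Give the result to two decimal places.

M((Na0.26K0.74)AlSi3O8) = 274.139 g/mol, so wt% O = 127.992/274.139 × 100 = 46.69%.
M((Mg0.63Fe0.37)3KAlSi3O10(OH)2) = 452.263 g/mol, so wt% O = 191.988/452.263 × 100 = 42.45%.
46.69 − 42.45 = 4.24 pp.

4.24 percentage points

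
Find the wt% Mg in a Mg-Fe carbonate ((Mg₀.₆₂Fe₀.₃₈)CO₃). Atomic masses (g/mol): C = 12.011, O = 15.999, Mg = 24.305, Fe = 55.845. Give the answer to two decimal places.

Molar mass of (Mg₀.₆₂Fe₀.₃₈)CO₃: 0.62·24.305 + 0.38·55.845 + 1·12.011 + 3·15.999 = 96.298 g/mol.
Mass of Mg per formula unit: 0.62 × 24.305 = 15.069 g.
Weight fraction Mg = 15.069 / 96.298 = 0.1565.

15.65 weight percent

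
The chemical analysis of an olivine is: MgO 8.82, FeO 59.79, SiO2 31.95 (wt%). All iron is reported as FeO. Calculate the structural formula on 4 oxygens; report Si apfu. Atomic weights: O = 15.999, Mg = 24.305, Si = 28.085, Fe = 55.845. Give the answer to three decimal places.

MgO: 8.82/40.304 = 0.21884 mol → 0.21884 mol Mg, 0.21884 mol O.
FeO: 59.79/71.844 = 0.83222 mol → 0.83222 mol Fe, 0.83222 mol O.
SiO2: 31.95/60.083 = 0.53176 mol → 0.53176 mol Si, 1.06352 mol O.
Total oxygen = 2.11458 mol. Normalization factor = 4/2.11458 = 1.89163.
Si per 4 O = 0.53176 × 1.89163 = 1.006.

1.006 Si apfu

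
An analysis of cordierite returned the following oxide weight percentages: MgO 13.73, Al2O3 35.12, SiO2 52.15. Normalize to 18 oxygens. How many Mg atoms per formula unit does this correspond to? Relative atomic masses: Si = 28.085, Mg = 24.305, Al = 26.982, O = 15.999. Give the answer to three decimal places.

MgO: 13.73/40.304 = 0.34066 mol → 0.34066 mol Mg, 0.34066 mol O.
Al2O3: 35.12/101.961 = 0.34445 mol → 0.68890 mol Al, 1.03335 mol O.
SiO2: 52.15/60.083 = 0.86797 mol → 0.86797 mol Si, 1.73594 mol O.
Total oxygen = 3.10995 mol. Normalization factor = 18/3.10995 = 5.78787.
Mg per 18 O = 0.34066 × 5.78787 = 1.972.

1.972 Mg apfu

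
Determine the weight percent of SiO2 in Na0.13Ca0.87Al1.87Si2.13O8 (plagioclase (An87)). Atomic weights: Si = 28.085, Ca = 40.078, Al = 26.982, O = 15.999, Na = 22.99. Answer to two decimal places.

Molar mass of Na0.13Ca0.87Al1.87Si2.13O8 = 0.13·22.99 + 0.87·40.078 + 1.87·26.982 + 2.13·28.085 + 8·15.999 = 276.126 g/mol.
Each formula unit contains 2.13 Si, equivalent to 2.13/1 = 2.1300 mol SiO2.
M(SiO2) = 1×28.085 + 2×15.999 = 60.083 g/mol.
Mass of SiO2 per formula unit = 2.1300 × 60.083 = 127.977 g.
SiO2 wt% = 127.977 / 276.126 × 100 = 46.35%.

46.35 wt%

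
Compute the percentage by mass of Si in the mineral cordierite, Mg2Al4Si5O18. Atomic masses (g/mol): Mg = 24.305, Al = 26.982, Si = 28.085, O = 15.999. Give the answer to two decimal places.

24.01 mass %

Formula mass = 2·24.305 + 4·26.982 + 5·28.085 + 18·15.999 = 584.945 g/mol, of which 140.425 g is Si.
So Si makes up 140.425/584.945 = 0.2401 of the mass, i.e. 24.01%.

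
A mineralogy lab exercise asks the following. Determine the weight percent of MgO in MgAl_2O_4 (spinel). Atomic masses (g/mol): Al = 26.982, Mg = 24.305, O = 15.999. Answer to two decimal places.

28.33 wt%

Formula mass = 142.265 g/mol.
1 Mg → 1.0000 mol MgO per formula unit; M(MgO) = 40.304, so MgO mass = 40.304 g.
40.304/142.265 × 100 = 28.33 wt%.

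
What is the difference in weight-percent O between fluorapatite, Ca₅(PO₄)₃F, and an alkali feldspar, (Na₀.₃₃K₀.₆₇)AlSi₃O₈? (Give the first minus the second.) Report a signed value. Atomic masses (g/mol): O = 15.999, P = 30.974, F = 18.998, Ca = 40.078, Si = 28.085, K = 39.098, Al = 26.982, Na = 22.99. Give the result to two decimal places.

M(Ca₅(PO₄)₃F) = 504.298 g/mol, so wt% O = 191.988/504.298 × 100 = 38.07%.
M((Na₀.₃₃K₀.₆₇)AlSi₃O₈) = 273.011 g/mol, so wt% O = 127.992/273.011 × 100 = 46.88%.
38.07 − 46.88 = -8.81 pp.

-8.81 percentage points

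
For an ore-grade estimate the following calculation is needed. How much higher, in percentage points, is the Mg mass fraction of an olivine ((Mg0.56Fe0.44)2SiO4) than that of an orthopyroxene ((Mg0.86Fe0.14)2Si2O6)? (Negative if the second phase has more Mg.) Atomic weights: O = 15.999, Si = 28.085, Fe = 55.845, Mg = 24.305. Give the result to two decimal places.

Mg in (Mg0.56Fe0.44)2SiO4: molar mass 168.446 g/mol; 1.12×24.305 = 27.222 g → 16.16 wt%.
Mg in (Mg0.86Fe0.14)2Si2O6: molar mass 209.605 g/mol; 1.72×24.305 = 41.805 g → 19.94 wt%.
Difference = 16.16 − 19.94 = -3.78 percentage points.

-3.78 percentage points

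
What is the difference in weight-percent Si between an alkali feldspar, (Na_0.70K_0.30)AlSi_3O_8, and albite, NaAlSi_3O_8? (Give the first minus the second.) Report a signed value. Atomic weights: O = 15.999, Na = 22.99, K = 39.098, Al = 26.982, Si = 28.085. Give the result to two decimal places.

-0.58 percentage points

M((Na_0.70K_0.30)AlSi_3O_8) = 267.051 g/mol, so wt% Si = 84.255/267.051 × 100 = 31.55%.
M(NaAlSi_3O_8) = 262.219 g/mol, so wt% Si = 84.255/262.219 × 100 = 32.13%.
31.55 − 32.13 = -0.58 pp.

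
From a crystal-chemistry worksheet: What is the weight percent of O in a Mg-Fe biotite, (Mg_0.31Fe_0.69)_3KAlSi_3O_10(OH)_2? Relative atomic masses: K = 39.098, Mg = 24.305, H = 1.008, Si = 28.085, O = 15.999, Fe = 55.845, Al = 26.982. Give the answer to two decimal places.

Molar mass of (Mg_0.31Fe_0.69)_3KAlSi_3O_10(OH)_2: 0.93×24.305 + 2.07×55.845 + 1×39.098 + 1×26.982 + 3×28.085 + 12×15.999 + 2×1.008 = 482.542 g/mol.
Mass of O per formula unit: 12 × 15.999 = 191.988 g.
Weight fraction O = 191.988 / 482.542 = 0.3979.

39.79 wt%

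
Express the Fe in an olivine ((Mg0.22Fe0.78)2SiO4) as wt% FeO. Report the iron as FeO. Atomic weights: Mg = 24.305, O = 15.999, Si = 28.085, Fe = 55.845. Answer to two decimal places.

59.02 wt%

Formula mass = 189.893 g/mol.
1.56 Fe → 1.5600 mol FeO per formula unit; M(FeO) = 71.844, so FeO mass = 112.077 g.
112.077/189.893 × 100 = 59.02 wt%.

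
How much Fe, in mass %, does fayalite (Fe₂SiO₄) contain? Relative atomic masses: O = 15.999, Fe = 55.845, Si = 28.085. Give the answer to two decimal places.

Molar mass of Fe₂SiO₄: 2×55.845 + 1×28.085 + 4×15.999 = 203.771 g/mol.
Mass of Fe per formula unit: 2 × 55.845 = 111.690 g.
Weight fraction Fe = 111.690 / 203.771 = 0.5481.

54.81 mass %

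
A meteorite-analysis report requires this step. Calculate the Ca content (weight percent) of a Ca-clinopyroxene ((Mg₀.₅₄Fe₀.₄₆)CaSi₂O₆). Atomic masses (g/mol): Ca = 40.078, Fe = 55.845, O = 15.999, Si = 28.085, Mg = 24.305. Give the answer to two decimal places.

Formula mass = 0.54*24.305 + 0.46*55.845 + 1*40.078 + 2*28.085 + 6*15.999 = 231.055 g/mol, of which 40.078 g is Ca.
So Ca makes up 40.078/231.055 = 0.1735 of the mass, i.e. 17.35%.

17.35 weight percent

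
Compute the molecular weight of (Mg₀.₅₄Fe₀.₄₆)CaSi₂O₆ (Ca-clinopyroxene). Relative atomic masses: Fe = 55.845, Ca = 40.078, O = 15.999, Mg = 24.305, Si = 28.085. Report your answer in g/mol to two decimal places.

Mg: 0.54 × 24.305 = 13.1247
Fe: 0.46 × 55.845 = 25.6887
Ca: 1 × 40.078 = 40.0780
Si: 2 × 28.085 = 56.1700
O: 6 × 15.999 = 95.9940
Summing the contributions gives the formula mass.

231.06 g/mol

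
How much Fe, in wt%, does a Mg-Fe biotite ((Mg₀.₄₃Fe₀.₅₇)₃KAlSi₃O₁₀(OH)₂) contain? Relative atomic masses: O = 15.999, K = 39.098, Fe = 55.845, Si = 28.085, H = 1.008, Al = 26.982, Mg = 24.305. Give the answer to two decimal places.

Formula mass = 1.29×24.305 + 1.71×55.845 + 1×39.098 + 1×26.982 + 3×28.085 + 12×15.999 + 2×1.008 = 471.187 g/mol, of which 95.495 g is Fe.
So Fe makes up 95.495/471.187 = 0.2027 of the mass, i.e. 20.27%.

20.27 wt%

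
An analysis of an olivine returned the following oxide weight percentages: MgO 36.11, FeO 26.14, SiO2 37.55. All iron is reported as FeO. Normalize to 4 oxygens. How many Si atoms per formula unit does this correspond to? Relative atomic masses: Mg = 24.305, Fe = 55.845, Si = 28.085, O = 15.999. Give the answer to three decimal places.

0.996 Si apfu

36.11 wt% MgO ÷ 40.304 g/mol = 0.89594 mol, giving 0.89594 Mg and 0.89594 O.
26.14 wt% FeO ÷ 71.844 g/mol = 0.36384 mol, giving 0.36384 Fe and 0.36384 O.
37.55 wt% SiO2 ÷ 60.083 g/mol = 0.62497 mol, giving 0.62497 Si and 1.24994 O.
Oxygen sums to 2.50972; scaling by 4/2.50972 = 1.59380 puts the formula on 4 O.
Si: 0.62497 × 1.59380 = 0.996 atoms per formula unit.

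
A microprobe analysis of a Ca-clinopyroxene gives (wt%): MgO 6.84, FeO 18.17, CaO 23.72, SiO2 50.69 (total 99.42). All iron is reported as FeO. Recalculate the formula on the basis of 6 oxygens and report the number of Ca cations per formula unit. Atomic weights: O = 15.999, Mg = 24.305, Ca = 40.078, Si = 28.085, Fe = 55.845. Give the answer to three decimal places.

1.002 Ca apfu

6.84 wt% MgO ÷ 40.304 g/mol = 0.16971 mol, giving 0.16971 Mg and 0.16971 O.
18.17 wt% FeO ÷ 71.844 g/mol = 0.25291 mol, giving 0.25291 Fe and 0.25291 O.
23.72 wt% CaO ÷ 56.077 g/mol = 0.42299 mol, giving 0.42299 Ca and 0.42299 O.
50.69 wt% SiO2 ÷ 60.083 g/mol = 0.84367 mol, giving 0.84367 Si and 1.68734 O.
Oxygen sums to 2.53295; scaling by 6/2.53295 = 2.36878 puts the formula on 6 O.
Ca: 0.42299 × 2.36878 = 1.002 atoms per formula unit.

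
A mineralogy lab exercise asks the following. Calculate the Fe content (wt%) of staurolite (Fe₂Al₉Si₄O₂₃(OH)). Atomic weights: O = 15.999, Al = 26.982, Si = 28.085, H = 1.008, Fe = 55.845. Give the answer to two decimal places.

13.11 wt%

Formula mass = 2*55.845 + 9*26.982 + 4*28.085 + 24*15.999 + 1*1.008 = 851.852 g/mol, of which 111.690 g is Fe.
So Fe makes up 111.690/851.852 = 0.1311 of the mass, i.e. 13.11%.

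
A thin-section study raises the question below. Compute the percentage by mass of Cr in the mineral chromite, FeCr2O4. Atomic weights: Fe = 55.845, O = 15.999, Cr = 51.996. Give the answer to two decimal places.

M(FeCr2O4) = 223.833 g/mol.
Cr contributes 2 × 51.996 = 103.992 g per mole.
103.992/223.833 = 0.4646 → 46.46%.

46.46 mass %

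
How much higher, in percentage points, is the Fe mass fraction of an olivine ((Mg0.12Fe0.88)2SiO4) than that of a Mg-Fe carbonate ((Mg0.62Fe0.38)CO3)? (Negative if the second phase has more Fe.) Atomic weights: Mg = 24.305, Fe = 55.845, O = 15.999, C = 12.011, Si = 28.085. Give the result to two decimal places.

28.06 percentage points

First mineral: 98.287 g Fe in 196.201 g formula = 50.10 wt% Fe.
Second mineral: 21.221 g Fe in 96.298 g formula = 22.04 wt% Fe.
50.10% − 22.04% gives a difference of 28.06 percentage points.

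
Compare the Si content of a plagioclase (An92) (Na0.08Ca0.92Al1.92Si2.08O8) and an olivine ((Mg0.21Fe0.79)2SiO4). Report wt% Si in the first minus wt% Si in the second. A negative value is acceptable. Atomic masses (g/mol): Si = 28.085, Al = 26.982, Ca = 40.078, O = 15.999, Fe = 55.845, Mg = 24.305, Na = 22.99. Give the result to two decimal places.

6.35 percentage points

M(Na0.08Ca0.92Al1.92Si2.08O8) = 276.925 g/mol, so wt% Si = 58.417/276.925 × 100 = 21.09%.
M((Mg0.21Fe0.79)2SiO4) = 190.524 g/mol, so wt% Si = 28.085/190.524 × 100 = 14.74%.
21.09 − 14.74 = 6.35 pp.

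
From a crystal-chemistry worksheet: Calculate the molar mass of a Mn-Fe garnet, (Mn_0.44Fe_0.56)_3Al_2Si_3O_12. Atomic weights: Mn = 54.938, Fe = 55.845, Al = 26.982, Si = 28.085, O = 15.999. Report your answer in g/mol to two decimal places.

The formula mass is the sum 1.32*54.938 + 1.68*55.845 + 2*26.982 + 3*28.085 + 12*15.999.

496.54 g/mol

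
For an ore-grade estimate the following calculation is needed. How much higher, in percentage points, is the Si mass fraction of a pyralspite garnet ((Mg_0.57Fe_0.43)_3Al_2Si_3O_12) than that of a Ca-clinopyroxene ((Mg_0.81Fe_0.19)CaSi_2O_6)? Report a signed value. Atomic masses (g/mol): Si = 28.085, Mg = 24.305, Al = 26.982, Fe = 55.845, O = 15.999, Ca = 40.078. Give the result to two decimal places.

M((Mg_0.57Fe_0.43)_3Al_2Si_3O_12) = 443.809 g/mol, so wt% Si = 84.255/443.809 × 100 = 18.98%.
M((Mg_0.81Fe_0.19)CaSi_2O_6) = 222.540 g/mol, so wt% Si = 56.170/222.540 × 100 = 25.24%.
18.98 − 25.24 = -6.26 pp.

-6.26 percentage points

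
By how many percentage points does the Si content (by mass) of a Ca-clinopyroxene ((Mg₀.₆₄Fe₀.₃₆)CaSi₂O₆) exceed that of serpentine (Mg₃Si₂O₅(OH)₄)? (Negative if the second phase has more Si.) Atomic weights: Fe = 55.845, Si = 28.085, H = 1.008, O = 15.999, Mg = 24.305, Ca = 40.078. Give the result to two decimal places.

4.38 percentage points

M((Mg₀.₆₄Fe₀.₃₆)CaSi₂O₆) = 227.901 g/mol, so wt% Si = 56.170/227.901 × 100 = 24.65%.
M(Mg₃Si₂O₅(OH)₄) = 277.108 g/mol, so wt% Si = 56.170/277.108 × 100 = 20.27%.
24.65 − 20.27 = 4.38 pp.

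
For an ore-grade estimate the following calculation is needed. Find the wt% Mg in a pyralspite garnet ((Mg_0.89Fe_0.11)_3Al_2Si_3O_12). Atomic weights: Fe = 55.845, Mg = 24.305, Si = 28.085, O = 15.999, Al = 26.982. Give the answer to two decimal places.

Molar mass of (Mg_0.89Fe_0.11)_3Al_2Si_3O_12: 2.67·24.305 + 0.33·55.845 + 2·26.982 + 3·28.085 + 12·15.999 = 413.530 g/mol.
Mass of Mg per formula unit: 2.67 × 24.305 = 64.894 g.
Weight fraction Mg = 64.894 / 413.530 = 0.1569.

15.69 weight percent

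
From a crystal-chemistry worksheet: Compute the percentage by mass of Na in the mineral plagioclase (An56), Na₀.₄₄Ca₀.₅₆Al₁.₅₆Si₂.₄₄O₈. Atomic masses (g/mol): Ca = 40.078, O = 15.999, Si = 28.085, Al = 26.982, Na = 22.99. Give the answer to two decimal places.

Formula mass = 0.44·22.99 + 0.56·40.078 + 1.56·26.982 + 2.44·28.085 + 8·15.999 = 271.171 g/mol, of which 10.116 g is Na.
So Na makes up 10.116/271.171 = 0.0373 of the mass, i.e. 3.73%.

3.73 weight percent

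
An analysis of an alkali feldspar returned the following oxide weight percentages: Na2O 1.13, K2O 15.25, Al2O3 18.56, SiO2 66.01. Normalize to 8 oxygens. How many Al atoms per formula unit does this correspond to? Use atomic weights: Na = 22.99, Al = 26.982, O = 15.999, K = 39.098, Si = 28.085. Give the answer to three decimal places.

0.996 Al apfu

Na2O: 1.13/61.979 = 0.01823 mol → 0.03646 mol Na, 0.01823 mol O.
K2O: 15.25/94.195 = 0.16190 mol → 0.32380 mol K, 0.16190 mol O.
Al2O3: 18.56/101.961 = 0.18203 mol → 0.36406 mol Al, 0.54609 mol O.
SiO2: 66.01/60.083 = 1.09865 mol → 1.09865 mol Si, 2.19730 mol O.
Total oxygen = 2.92352 mol. Normalization factor = 8/2.92352 = 2.73643.
Al per 8 O = 0.36406 × 2.73643 = 0.996.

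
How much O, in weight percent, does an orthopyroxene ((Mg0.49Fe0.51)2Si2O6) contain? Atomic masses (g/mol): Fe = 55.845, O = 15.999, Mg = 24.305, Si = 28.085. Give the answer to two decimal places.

41.21 weight percent

M((Mg0.49Fe0.51)2Si2O6) = 232.945 g/mol.
O contributes 6 × 15.999 = 95.994 g per mole.
95.994/232.945 = 0.4121 → 41.21%.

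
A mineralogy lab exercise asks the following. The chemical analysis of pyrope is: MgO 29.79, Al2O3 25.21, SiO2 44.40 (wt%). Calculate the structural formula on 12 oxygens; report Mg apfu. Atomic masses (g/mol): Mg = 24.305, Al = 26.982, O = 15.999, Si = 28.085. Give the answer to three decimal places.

MgO (M=40.304): mol = 0.73913; Mg = 0.73913, O = 0.73913.
Al2O3 (M=101.961): mol = 0.24725; Al = 0.49450, O = 0.74175.
SiO2 (M=60.083): mol = 0.73898; Si = 0.73898, O = 1.47796.
ΣO = 2.95884; factor = 12/ΣO = 4.05564.
Mg apfu = 0.73913 × 4.05564 = 2.998.

2.998 Mg apfu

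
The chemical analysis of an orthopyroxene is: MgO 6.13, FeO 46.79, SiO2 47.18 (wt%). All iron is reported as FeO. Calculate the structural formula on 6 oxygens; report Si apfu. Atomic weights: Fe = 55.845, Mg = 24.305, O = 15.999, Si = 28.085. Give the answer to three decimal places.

MgO (M=40.304): mol = 0.15209; Mg = 0.15209, O = 0.15209.
FeO (M=71.844): mol = 0.65127; Fe = 0.65127, O = 0.65127.
SiO2 (M=60.083): mol = 0.78525; Si = 0.78525, O = 1.57050.
ΣO = 2.37386; factor = 6/ΣO = 2.52753.
Si apfu = 0.78525 × 2.52753 = 1.985.

1.985 Si apfu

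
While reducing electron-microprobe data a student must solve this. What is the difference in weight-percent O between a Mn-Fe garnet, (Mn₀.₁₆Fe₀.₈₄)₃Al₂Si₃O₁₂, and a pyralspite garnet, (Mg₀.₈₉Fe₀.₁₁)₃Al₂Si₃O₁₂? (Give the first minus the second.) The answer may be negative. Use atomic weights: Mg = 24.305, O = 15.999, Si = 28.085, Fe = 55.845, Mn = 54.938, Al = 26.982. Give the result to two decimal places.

M((Mn₀.₁₆Fe₀.₈₄)₃Al₂Si₃O₁₂) = 497.307 g/mol, so wt% O = 191.988/497.307 × 100 = 38.61%.
M((Mg₀.₈₉Fe₀.₁₁)₃Al₂Si₃O₁₂) = 413.530 g/mol, so wt% O = 191.988/413.530 × 100 = 46.43%.
38.61 − 46.43 = -7.82 pp.

-7.82 percentage points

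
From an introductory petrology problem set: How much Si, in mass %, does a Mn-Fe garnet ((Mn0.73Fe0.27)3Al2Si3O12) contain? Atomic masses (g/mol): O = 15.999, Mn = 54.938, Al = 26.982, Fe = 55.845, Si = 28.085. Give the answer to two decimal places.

Formula mass = 2.19·54.938 + 0.81·55.845 + 2·26.982 + 3·28.085 + 12·15.999 = 495.756 g/mol, of which 84.255 g is Si.
So Si makes up 84.255/495.756 = 0.1700 of the mass, i.e. 17.00%.

17.00 mass %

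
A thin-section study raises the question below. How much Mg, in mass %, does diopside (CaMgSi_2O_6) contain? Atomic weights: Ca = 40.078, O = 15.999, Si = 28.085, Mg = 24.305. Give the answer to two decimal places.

Molar mass of CaMgSi_2O_6: 1×40.078 + 1×24.305 + 2×28.085 + 6×15.999 = 216.547 g/mol.
Mass of Mg per formula unit: 1 × 24.305 = 24.305 g.
Weight fraction Mg = 24.305 / 216.547 = 0.1122.

11.22 mass %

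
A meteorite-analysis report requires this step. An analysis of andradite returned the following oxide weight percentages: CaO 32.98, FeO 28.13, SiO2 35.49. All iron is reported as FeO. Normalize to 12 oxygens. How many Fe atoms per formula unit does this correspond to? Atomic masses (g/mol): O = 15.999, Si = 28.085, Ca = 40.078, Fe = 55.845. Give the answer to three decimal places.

2.174 Fe apfu

CaO (M=56.077): mol = 0.58812; Ca = 0.58812, O = 0.58812.
FeO (M=71.844): mol = 0.39154; Fe = 0.39154, O = 0.39154.
SiO2 (M=60.083): mol = 0.59068; Si = 0.59068, O = 1.18136.
ΣO = 2.16102; factor = 12/ΣO = 5.55293.
Fe apfu = 0.39154 × 5.55293 = 2.174.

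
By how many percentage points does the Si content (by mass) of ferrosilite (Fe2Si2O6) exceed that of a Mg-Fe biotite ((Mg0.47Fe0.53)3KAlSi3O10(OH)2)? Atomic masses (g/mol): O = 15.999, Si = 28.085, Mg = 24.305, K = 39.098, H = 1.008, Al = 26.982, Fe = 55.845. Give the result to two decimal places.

Si in Fe2Si2O6: molar mass 263.854 g/mol; 2×28.085 = 56.170 g → 21.29 wt%.
Si in (Mg0.47Fe0.53)3KAlSi3O10(OH)2: molar mass 467.403 g/mol; 3×28.085 = 84.255 g → 18.03 wt%.
Difference = 21.29 − 18.03 = 3.26 percentage points.

3.26 percentage points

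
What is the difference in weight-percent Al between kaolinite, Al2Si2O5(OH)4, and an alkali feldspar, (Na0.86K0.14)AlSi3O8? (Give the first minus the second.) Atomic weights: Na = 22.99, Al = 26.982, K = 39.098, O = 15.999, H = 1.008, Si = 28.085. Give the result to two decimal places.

10.70 percentage points

Al in Al2Si2O5(OH)4: molar mass 258.157 g/mol; 2×26.982 = 53.964 g → 20.90 wt%.
Al in (Na0.86K0.14)AlSi3O8: molar mass 264.474 g/mol; 1×26.982 = 26.982 g → 10.20 wt%.
Difference = 20.90 − 10.20 = 10.70 percentage points.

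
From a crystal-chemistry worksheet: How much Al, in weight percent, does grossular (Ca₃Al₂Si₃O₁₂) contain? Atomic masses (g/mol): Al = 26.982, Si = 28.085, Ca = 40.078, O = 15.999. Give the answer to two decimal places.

11.98 weight percent

M(Ca₃Al₂Si₃O₁₂) = 450.441 g/mol.
Al contributes 2 × 26.982 = 53.964 g per mole.
53.964/450.441 = 0.1198 → 11.98%.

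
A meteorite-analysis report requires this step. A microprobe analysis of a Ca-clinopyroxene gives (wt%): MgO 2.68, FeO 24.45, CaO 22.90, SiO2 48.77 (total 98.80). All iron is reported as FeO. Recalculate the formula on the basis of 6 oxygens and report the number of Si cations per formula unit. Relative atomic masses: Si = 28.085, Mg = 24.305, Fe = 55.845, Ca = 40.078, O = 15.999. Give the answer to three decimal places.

MgO: 2.68/40.304 = 0.06649 mol → 0.06649 mol Mg, 0.06649 mol O.
FeO: 24.45/71.844 = 0.34032 mol → 0.34032 mol Fe, 0.34032 mol O.
CaO: 22.90/56.077 = 0.40837 mol → 0.40837 mol Ca, 0.40837 mol O.
SiO2: 48.77/60.083 = 0.81171 mol → 0.81171 mol Si, 1.62342 mol O.
Total oxygen = 2.43860 mol. Normalization factor = 6/2.43860 = 2.46043.
Si per 6 O = 0.81171 × 2.46043 = 1.997.

1.997 Si apfu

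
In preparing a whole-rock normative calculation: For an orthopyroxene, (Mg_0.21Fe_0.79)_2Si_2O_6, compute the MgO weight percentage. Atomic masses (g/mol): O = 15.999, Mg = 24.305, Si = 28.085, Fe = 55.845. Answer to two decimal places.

6.75 wt%

Formula mass = 250.607 g/mol.
0.42 Mg → 0.4200 mol MgO per formula unit; M(MgO) = 40.304, so MgO mass = 16.928 g.
16.928/250.607 × 100 = 6.75 wt%.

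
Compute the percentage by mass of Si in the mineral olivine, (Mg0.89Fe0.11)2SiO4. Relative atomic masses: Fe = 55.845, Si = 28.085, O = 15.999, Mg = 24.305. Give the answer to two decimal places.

19.02 weight percent

M((Mg0.89Fe0.11)2SiO4) = 147.630 g/mol.
Si contributes 1 × 28.085 = 28.085 g per mole.
28.085/147.630 = 0.1902 → 19.02%.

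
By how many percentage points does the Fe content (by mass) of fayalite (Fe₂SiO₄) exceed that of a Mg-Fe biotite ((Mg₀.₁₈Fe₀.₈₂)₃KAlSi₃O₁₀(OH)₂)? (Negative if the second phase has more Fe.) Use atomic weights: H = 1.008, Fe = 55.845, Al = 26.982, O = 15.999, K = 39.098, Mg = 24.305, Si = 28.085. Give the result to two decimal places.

27.05 percentage points

Fe in Fe₂SiO₄: molar mass 203.771 g/mol; 2×55.845 = 111.690 g → 54.81 wt%.
Fe in (Mg₀.₁₈Fe₀.₈₂)₃KAlSi₃O₁₀(OH)₂: molar mass 494.842 g/mol; 2.46×55.845 = 137.379 g → 27.76 wt%.
Difference = 54.81 − 27.76 = 27.05 percentage points.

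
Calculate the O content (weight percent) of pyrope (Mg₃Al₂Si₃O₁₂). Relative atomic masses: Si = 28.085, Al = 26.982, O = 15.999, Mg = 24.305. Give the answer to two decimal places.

47.63 weight percent

Molar mass of Mg₃Al₂Si₃O₁₂: 3×24.305 + 2×26.982 + 3×28.085 + 12×15.999 = 403.122 g/mol.
Mass of O per formula unit: 12 × 15.999 = 191.988 g.
Weight fraction O = 191.988 / 403.122 = 0.4763.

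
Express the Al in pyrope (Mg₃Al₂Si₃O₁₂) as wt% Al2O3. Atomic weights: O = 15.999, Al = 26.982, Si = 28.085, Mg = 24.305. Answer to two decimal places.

25.29 wt%

Molar mass of Mg₃Al₂Si₃O₁₂ = 3*24.305 + 2*26.982 + 3*28.085 + 12*15.999 = 403.122 g/mol.
Each formula unit contains 2 Al, equivalent to 2/2 = 1.0000 mol Al2O3.
M(Al2O3) = 2×26.982 + 3×15.999 = 101.961 g/mol.
Mass of Al2O3 per formula unit = 1.0000 × 101.961 = 101.961 g.
Al2O3 wt% = 101.961 / 403.122 × 100 = 25.29%.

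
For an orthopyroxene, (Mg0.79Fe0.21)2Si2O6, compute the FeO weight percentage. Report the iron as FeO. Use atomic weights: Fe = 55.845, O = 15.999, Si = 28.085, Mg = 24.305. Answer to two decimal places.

14.10 wt%

M((Mg0.79Fe0.21)2Si2O6) = 214.021 g/mol; M(FeO) = 71.844 g/mol.
Moles FeO per formula unit = 0.42 Fe ÷ 1 = 0.4200.
FeO fraction = (0.4200 × 71.844) / 214.021 = 30.174/214.021 = 0.1410.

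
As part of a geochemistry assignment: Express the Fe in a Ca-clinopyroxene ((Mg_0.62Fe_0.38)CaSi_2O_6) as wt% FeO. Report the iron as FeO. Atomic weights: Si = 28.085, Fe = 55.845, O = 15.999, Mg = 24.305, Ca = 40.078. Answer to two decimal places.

Formula mass = 228.532 g/mol.
0.38 Fe → 0.3800 mol FeO per formula unit; M(FeO) = 71.844, so FeO mass = 27.301 g.
27.301/228.532 × 100 = 11.95 wt%.

11.95 wt%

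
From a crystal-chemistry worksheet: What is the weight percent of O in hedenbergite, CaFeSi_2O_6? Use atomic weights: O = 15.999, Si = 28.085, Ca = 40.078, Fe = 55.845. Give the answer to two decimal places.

38.69 weight percent

M(CaFeSi_2O_6) = 248.087 g/mol.
O contributes 6 × 15.999 = 95.994 g per mole.
95.994/248.087 = 0.3869 → 38.69%.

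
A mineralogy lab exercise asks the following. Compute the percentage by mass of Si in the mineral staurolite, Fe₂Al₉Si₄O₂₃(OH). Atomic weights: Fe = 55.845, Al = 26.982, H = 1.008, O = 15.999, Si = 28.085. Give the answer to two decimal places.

13.19 weight percent

Formula mass = 2*55.845 + 9*26.982 + 4*28.085 + 24*15.999 + 1*1.008 = 851.852 g/mol, of which 112.340 g is Si.
So Si makes up 112.340/851.852 = 0.1319 of the mass, i.e. 13.19%.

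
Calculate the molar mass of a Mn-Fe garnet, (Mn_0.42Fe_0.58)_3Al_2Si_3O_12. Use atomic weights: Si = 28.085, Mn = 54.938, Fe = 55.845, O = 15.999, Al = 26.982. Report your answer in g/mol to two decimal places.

The formula mass is the sum 1.26(54.938) + 1.74(55.845) + 2(26.982) + 3(28.085) + 12(15.999).

496.60 g/mol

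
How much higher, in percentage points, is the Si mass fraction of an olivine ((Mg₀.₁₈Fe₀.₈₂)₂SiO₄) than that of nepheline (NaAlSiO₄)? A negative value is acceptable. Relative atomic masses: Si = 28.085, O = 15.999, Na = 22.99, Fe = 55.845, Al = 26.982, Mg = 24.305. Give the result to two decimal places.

First mineral: 28.085 g Si in 192.417 g formula = 14.60 wt% Si.
Second mineral: 28.085 g Si in 142.053 g formula = 19.77 wt% Si.
14.60% − 19.77% gives a difference of -5.17 percentage points.

-5.17 percentage points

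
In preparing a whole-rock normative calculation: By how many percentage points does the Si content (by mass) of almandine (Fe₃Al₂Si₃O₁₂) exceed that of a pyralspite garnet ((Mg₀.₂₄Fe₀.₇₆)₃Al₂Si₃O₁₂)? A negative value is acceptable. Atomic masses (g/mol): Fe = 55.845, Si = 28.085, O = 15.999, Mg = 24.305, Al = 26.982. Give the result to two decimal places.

First mineral: 84.255 g Si in 497.742 g formula = 16.93 wt% Si.
Second mineral: 84.255 g Si in 475.033 g formula = 17.74 wt% Si.
16.93% − 17.74% gives a difference of -0.81 percentage points.

-0.81 percentage points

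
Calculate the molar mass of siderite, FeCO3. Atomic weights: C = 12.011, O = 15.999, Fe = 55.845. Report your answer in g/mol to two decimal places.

115.85 g/mol

M = 1*55.845 + 1*12.011 + 3*15.999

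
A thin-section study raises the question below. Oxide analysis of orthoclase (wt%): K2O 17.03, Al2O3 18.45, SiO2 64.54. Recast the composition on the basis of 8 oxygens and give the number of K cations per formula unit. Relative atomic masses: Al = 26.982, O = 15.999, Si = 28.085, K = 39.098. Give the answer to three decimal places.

1.007 K apfu

K2O (M=94.195): mol = 0.18080; K = 0.36160, O = 0.18080.
Al2O3 (M=101.961): mol = 0.18095; Al = 0.36190, O = 0.54285.
SiO2 (M=60.083): mol = 1.07418; Si = 1.07418, O = 2.14836.
ΣO = 2.87201; factor = 8/ΣO = 2.78551.
K apfu = 0.36160 × 2.78551 = 1.007.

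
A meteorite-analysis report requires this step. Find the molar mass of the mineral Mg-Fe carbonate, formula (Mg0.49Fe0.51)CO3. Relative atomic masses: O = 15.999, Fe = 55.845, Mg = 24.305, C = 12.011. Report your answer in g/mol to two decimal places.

100.40 g/mol

M = 0.49·24.305 + 0.51·55.845 + 1·12.011 + 3·15.999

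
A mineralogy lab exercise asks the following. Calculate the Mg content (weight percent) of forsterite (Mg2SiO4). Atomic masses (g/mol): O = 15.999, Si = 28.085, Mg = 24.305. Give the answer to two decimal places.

34.55 weight percent

M(Mg2SiO4) = 140.691 g/mol.
Mg contributes 2 × 24.305 = 48.610 g per mole.
48.610/140.691 = 0.3455 → 34.55%.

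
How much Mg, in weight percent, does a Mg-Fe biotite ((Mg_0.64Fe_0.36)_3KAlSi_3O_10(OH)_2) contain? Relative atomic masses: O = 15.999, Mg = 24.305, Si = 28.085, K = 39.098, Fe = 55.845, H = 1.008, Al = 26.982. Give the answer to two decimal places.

10.34 weight percent

Molar mass of (Mg_0.64Fe_0.36)_3KAlSi_3O_10(OH)_2: 1.92·24.305 + 1.08·55.845 + 1·39.098 + 1·26.982 + 3·28.085 + 12·15.999 + 2·1.008 = 451.317 g/mol.
Mass of Mg per formula unit: 1.92 × 24.305 = 46.666 g.
Weight fraction Mg = 46.666 / 451.317 = 0.1034.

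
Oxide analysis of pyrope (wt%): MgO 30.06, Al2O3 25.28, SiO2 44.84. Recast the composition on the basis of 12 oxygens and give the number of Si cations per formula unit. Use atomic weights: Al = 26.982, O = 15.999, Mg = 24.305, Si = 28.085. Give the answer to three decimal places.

3.003 Si apfu

MgO (M=40.304): mol = 0.74583; Mg = 0.74583, O = 0.74583.
Al2O3 (M=101.961): mol = 0.24794; Al = 0.49588, O = 0.74382.
SiO2 (M=60.083): mol = 0.74630; Si = 0.74630, O = 1.49260.
ΣO = 2.98225; factor = 12/ΣO = 4.02381.
Si apfu = 0.74630 × 4.02381 = 3.003.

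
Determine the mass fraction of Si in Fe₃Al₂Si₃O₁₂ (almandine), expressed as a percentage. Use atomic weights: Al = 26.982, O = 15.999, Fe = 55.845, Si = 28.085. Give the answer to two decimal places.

16.93 wt%

Molar mass of Fe₃Al₂Si₃O₁₂: 3×55.845 + 2×26.982 + 3×28.085 + 12×15.999 = 497.742 g/mol.
Mass of Si per formula unit: 3 × 28.085 = 84.255 g.
Weight fraction Si = 84.255 / 497.742 = 0.1693.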